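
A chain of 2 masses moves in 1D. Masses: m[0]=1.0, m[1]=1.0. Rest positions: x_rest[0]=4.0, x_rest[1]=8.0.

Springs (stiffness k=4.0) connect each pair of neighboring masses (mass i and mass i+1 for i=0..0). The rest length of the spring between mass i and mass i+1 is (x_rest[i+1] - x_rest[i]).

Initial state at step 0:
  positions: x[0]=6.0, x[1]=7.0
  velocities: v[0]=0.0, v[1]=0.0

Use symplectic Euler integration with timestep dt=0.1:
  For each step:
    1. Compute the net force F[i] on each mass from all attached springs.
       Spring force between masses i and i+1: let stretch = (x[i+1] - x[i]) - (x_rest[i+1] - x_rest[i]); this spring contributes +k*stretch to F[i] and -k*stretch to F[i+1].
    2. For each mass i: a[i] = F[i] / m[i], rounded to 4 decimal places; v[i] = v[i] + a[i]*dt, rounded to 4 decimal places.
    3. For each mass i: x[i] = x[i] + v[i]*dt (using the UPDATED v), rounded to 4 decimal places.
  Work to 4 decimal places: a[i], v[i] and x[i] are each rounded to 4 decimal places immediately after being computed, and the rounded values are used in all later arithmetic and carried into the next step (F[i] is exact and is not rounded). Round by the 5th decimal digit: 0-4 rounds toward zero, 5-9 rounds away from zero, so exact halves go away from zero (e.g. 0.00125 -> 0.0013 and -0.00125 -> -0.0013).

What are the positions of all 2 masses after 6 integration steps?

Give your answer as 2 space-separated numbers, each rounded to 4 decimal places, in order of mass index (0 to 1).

Answer: 4.0903 8.9098

Derivation:
Step 0: x=[6.0000 7.0000] v=[0.0000 0.0000]
Step 1: x=[5.8800 7.1200] v=[-1.2000 1.2000]
Step 2: x=[5.6496 7.3504] v=[-2.3040 2.3040]
Step 3: x=[5.3272 7.6728] v=[-3.2237 3.2237]
Step 4: x=[4.9387 8.0614] v=[-3.8855 3.8855]
Step 5: x=[4.5151 8.4850] v=[-4.2364 4.2364]
Step 6: x=[4.0903 8.9098] v=[-4.2484 4.2484]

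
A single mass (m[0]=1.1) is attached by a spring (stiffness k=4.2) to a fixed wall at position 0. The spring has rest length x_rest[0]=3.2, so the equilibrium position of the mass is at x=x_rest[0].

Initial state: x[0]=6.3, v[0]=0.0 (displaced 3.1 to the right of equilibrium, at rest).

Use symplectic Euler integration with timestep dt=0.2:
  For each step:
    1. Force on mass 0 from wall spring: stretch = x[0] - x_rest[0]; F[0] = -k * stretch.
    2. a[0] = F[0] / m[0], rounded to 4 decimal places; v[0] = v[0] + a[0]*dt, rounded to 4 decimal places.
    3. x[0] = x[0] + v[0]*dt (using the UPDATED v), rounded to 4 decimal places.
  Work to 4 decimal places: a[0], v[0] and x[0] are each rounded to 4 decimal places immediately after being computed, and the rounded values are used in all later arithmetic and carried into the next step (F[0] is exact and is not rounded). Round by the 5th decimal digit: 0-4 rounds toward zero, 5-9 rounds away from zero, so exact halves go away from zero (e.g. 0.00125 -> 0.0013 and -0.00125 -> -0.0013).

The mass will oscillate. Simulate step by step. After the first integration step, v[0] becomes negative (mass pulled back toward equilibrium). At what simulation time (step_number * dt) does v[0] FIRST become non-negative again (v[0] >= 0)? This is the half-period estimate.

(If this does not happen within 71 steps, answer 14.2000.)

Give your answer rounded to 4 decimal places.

Step 0: x=[6.3000] v=[0.0000]
Step 1: x=[5.8265] v=[-2.3673]
Step 2: x=[4.9519] v=[-4.3730]
Step 3: x=[3.8097] v=[-5.7108]
Step 4: x=[2.5744] v=[-6.1764]
Step 5: x=[1.4347] v=[-5.6987]
Step 6: x=[0.5646] v=[-4.3507]
Step 7: x=[0.0970] v=[-2.3382]
Step 8: x=[0.1033] v=[0.0314]
First v>=0 after going negative at step 8, time=1.6000

Answer: 1.6000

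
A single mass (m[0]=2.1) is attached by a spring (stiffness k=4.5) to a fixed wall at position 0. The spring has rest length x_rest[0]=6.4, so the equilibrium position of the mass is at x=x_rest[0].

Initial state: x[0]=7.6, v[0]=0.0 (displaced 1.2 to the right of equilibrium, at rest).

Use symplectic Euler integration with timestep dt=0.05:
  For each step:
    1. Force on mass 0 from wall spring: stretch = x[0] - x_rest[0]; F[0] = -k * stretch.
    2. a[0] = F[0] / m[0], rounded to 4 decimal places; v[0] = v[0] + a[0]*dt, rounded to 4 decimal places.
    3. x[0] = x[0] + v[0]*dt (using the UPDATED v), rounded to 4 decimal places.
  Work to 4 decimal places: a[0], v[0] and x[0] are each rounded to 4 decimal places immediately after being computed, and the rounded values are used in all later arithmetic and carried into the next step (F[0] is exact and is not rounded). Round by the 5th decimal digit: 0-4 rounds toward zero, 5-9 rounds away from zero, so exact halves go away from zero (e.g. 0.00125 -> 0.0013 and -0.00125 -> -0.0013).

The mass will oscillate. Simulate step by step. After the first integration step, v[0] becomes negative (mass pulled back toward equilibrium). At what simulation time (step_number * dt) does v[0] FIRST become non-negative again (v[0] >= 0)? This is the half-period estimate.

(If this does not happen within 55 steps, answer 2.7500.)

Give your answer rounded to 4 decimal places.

Step 0: x=[7.6000] v=[0.0000]
Step 1: x=[7.5936] v=[-0.1286]
Step 2: x=[7.5808] v=[-0.2565]
Step 3: x=[7.5617] v=[-0.3830]
Step 4: x=[7.5363] v=[-0.5075]
Step 5: x=[7.5048] v=[-0.6292]
Step 6: x=[7.4674] v=[-0.7476]
Step 7: x=[7.4243] v=[-0.8620]
Step 8: x=[7.3757] v=[-0.9717]
Step 9: x=[7.3219] v=[-1.0762]
Step 10: x=[7.2632] v=[-1.1750]
Step 11: x=[7.1998] v=[-1.2675]
Step 12: x=[7.1321] v=[-1.3532]
Step 13: x=[7.0605] v=[-1.4316]
Step 14: x=[6.9854] v=[-1.5024]
Step 15: x=[6.9071] v=[-1.5651]
Step 16: x=[6.8261] v=[-1.6194]
Step 17: x=[6.7428] v=[-1.6651]
Step 18: x=[6.6577] v=[-1.7018]
Step 19: x=[6.5712] v=[-1.7294]
Step 20: x=[6.4838] v=[-1.7477]
Step 21: x=[6.3960] v=[-1.7567]
Step 22: x=[6.3082] v=[-1.7563]
Step 23: x=[6.2209] v=[-1.7465]
Step 24: x=[6.1345] v=[-1.7273]
Step 25: x=[6.0496] v=[-1.6989]
Step 26: x=[5.9665] v=[-1.6614]
Step 27: x=[5.8858] v=[-1.6150]
Step 28: x=[5.8078] v=[-1.5599]
Step 29: x=[5.7330] v=[-1.4965]
Step 30: x=[5.6618] v=[-1.4250]
Step 31: x=[5.5945] v=[-1.3459]
Step 32: x=[5.5315] v=[-1.2596]
Step 33: x=[5.4732] v=[-1.1665]
Step 34: x=[5.4198] v=[-1.0672]
Step 35: x=[5.3717] v=[-0.9622]
Step 36: x=[5.3291] v=[-0.8520]
Step 37: x=[5.2922] v=[-0.7373]
Step 38: x=[5.2613] v=[-0.6186]
Step 39: x=[5.2365] v=[-0.4966]
Step 40: x=[5.2179] v=[-0.3719]
Step 41: x=[5.2056] v=[-0.2452]
Step 42: x=[5.1997] v=[-0.1172]
Step 43: x=[5.2003] v=[0.0114]
First v>=0 after going negative at step 43, time=2.1500

Answer: 2.1500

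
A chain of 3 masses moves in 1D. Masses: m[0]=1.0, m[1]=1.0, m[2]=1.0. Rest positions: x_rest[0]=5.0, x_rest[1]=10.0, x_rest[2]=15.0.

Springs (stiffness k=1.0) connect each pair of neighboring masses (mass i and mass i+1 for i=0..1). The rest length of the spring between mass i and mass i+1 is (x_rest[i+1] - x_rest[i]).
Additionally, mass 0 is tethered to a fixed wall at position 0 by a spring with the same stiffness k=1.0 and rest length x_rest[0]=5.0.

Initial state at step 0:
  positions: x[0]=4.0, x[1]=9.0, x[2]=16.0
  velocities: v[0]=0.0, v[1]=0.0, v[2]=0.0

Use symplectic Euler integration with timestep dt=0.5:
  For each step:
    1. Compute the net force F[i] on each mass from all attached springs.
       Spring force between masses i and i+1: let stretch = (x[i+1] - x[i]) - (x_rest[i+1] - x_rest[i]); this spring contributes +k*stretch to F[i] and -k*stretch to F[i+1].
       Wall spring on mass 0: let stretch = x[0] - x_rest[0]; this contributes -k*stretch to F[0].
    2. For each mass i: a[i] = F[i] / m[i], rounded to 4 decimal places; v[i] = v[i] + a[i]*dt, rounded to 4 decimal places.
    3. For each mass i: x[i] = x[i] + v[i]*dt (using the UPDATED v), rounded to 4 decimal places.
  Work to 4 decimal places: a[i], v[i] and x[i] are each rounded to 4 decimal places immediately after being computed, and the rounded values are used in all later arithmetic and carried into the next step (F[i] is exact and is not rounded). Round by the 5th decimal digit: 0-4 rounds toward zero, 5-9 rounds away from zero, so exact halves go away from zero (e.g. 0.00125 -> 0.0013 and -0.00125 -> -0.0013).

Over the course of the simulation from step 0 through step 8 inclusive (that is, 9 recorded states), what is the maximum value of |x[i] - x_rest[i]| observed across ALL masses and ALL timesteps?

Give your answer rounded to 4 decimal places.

Answer: 1.3185

Derivation:
Step 0: x=[4.0000 9.0000 16.0000] v=[0.0000 0.0000 0.0000]
Step 1: x=[4.2500 9.5000 15.5000] v=[0.5000 1.0000 -1.0000]
Step 2: x=[4.7500 10.1875 14.7500] v=[1.0000 1.3750 -1.5000]
Step 3: x=[5.4219 10.6563 14.1094] v=[1.3438 0.9375 -1.2813]
Step 4: x=[6.0470 10.6798 13.8555] v=[1.2501 0.0469 -0.5079]
Step 5: x=[6.3185 10.3390 14.0577] v=[0.5430 -0.6817 0.4043]
Step 6: x=[6.0155 9.9227 14.5802] v=[-0.6060 -0.8326 1.0450]
Step 7: x=[5.1854 9.6940 15.1884] v=[-1.6602 -0.4575 1.2163]
Step 8: x=[4.1861 9.7117 15.6730] v=[-1.9986 0.0354 0.9691]
Max displacement = 1.3185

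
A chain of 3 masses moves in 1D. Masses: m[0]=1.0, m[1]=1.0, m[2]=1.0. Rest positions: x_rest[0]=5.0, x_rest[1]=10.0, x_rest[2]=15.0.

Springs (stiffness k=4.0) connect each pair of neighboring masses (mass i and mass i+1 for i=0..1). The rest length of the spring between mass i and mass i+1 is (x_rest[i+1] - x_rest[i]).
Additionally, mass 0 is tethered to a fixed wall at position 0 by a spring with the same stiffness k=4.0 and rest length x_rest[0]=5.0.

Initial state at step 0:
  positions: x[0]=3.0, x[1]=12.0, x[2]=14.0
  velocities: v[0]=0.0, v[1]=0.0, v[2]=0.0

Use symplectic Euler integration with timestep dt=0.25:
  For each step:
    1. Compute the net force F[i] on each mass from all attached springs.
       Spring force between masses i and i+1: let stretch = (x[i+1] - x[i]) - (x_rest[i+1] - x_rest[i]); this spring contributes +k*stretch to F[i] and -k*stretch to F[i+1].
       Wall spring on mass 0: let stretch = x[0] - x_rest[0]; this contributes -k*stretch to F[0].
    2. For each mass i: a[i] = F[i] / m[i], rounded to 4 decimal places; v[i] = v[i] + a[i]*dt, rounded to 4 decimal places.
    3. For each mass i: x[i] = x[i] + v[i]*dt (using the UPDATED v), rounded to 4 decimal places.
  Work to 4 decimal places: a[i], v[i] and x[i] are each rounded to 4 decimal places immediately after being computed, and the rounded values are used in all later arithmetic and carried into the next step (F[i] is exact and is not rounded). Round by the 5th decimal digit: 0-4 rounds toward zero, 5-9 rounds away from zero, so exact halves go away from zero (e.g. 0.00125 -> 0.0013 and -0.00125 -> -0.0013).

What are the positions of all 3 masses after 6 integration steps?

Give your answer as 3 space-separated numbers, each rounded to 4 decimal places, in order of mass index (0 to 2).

Answer: 3.1570 12.4385 13.8299

Derivation:
Step 0: x=[3.0000 12.0000 14.0000] v=[0.0000 0.0000 0.0000]
Step 1: x=[4.5000 10.2500 14.7500] v=[6.0000 -7.0000 3.0000]
Step 2: x=[6.3125 8.1875 15.6250] v=[7.2500 -8.2500 3.5000]
Step 3: x=[7.0156 7.5156 15.8906] v=[2.8125 -2.6875 1.0625]
Step 4: x=[6.0898 8.8125 15.3125] v=[-3.7031 5.1875 -2.3125]
Step 5: x=[4.3223 11.0537 14.3594] v=[-7.0702 8.9648 -3.8125]
Step 6: x=[3.1570 12.4385 13.8299] v=[-4.6611 5.5391 -2.1182]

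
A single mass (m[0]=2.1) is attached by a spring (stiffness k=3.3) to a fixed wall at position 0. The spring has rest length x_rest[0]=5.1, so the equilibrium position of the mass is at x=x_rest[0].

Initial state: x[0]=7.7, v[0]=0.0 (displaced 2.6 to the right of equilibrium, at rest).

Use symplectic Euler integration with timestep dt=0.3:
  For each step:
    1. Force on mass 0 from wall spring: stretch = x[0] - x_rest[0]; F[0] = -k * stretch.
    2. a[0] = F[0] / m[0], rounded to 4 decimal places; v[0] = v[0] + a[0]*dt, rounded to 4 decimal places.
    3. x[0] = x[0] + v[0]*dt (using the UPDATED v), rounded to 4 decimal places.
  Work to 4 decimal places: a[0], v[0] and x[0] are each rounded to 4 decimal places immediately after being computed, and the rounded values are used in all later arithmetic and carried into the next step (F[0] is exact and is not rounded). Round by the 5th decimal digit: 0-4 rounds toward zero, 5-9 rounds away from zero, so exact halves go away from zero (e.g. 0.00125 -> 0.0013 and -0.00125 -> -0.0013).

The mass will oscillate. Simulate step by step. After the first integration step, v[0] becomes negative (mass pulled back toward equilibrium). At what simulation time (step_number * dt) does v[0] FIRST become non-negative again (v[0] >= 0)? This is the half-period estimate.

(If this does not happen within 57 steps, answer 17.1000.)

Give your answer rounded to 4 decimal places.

Answer: 2.7000

Derivation:
Step 0: x=[7.7000] v=[0.0000]
Step 1: x=[7.3323] v=[-1.2257]
Step 2: x=[6.6489] v=[-2.2781]
Step 3: x=[5.7464] v=[-3.0083]
Step 4: x=[4.7525] v=[-3.3130]
Step 5: x=[3.8077] v=[-3.1492]
Step 6: x=[3.0457] v=[-2.5400]
Step 7: x=[2.5743] v=[-1.5715]
Step 8: x=[2.4601] v=[-0.3808]
Step 9: x=[2.7192] v=[0.8637]
First v>=0 after going negative at step 9, time=2.7000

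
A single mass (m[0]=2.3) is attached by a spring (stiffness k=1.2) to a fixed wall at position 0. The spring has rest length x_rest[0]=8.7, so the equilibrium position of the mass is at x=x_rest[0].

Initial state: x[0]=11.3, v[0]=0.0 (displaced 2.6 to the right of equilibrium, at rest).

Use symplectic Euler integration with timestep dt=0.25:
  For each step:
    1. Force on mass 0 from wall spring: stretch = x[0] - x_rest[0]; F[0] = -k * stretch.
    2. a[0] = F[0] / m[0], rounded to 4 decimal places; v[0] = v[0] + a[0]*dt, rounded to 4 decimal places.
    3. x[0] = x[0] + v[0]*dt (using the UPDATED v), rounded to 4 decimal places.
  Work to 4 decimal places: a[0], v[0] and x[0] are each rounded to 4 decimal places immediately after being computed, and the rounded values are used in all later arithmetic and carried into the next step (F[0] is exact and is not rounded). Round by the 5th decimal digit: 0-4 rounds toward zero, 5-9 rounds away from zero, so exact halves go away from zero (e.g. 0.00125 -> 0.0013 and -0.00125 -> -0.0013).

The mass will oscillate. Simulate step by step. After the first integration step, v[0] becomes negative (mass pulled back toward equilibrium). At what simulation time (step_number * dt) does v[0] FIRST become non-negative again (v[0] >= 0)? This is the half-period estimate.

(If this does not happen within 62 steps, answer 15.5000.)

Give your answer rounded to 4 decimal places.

Step 0: x=[11.3000] v=[0.0000]
Step 1: x=[11.2152] v=[-0.3391]
Step 2: x=[11.0484] v=[-0.6672]
Step 3: x=[10.8050] v=[-0.9735]
Step 4: x=[10.4930] v=[-1.2481]
Step 5: x=[10.1225] v=[-1.4820]
Step 6: x=[9.7056] v=[-1.6676]
Step 7: x=[9.2559] v=[-1.7988]
Step 8: x=[8.7881] v=[-1.8713]
Step 9: x=[8.3174] v=[-1.8828]
Step 10: x=[7.8592] v=[-1.8329]
Step 11: x=[7.4284] v=[-1.7232]
Step 12: x=[7.0391] v=[-1.5574]
Step 13: x=[6.7039] v=[-1.3408]
Step 14: x=[6.4338] v=[-1.0805]
Step 15: x=[6.2376] v=[-0.7849]
Step 16: x=[6.1217] v=[-0.4637]
Step 17: x=[6.0899] v=[-0.1274]
Step 18: x=[6.1432] v=[0.2131]
First v>=0 after going negative at step 18, time=4.5000

Answer: 4.5000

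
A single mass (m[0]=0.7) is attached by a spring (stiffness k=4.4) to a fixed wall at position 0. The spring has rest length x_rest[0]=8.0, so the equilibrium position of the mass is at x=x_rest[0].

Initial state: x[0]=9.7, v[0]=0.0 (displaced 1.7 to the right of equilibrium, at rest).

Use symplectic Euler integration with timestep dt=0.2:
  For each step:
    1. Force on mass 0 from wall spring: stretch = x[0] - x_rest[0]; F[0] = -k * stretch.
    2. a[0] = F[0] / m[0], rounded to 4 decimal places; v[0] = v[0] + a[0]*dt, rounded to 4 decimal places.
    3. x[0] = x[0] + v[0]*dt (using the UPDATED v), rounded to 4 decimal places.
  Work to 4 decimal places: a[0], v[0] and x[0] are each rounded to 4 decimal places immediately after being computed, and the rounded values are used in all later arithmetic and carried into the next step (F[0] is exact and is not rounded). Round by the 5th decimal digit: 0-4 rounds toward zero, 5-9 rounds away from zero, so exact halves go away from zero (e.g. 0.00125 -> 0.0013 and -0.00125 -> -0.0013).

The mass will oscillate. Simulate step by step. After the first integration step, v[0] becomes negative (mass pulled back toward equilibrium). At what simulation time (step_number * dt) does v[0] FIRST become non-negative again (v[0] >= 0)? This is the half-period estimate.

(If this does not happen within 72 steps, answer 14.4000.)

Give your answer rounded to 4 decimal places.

Step 0: x=[9.7000] v=[0.0000]
Step 1: x=[9.2726] v=[-2.1371]
Step 2: x=[8.5252] v=[-3.7369]
Step 3: x=[7.6458] v=[-4.3972]
Step 4: x=[6.8554] v=[-3.9519]
Step 5: x=[6.3528] v=[-2.5130]
Step 6: x=[6.2644] v=[-0.4422]
Step 7: x=[6.6123] v=[1.7397]
First v>=0 after going negative at step 7, time=1.4000

Answer: 1.4000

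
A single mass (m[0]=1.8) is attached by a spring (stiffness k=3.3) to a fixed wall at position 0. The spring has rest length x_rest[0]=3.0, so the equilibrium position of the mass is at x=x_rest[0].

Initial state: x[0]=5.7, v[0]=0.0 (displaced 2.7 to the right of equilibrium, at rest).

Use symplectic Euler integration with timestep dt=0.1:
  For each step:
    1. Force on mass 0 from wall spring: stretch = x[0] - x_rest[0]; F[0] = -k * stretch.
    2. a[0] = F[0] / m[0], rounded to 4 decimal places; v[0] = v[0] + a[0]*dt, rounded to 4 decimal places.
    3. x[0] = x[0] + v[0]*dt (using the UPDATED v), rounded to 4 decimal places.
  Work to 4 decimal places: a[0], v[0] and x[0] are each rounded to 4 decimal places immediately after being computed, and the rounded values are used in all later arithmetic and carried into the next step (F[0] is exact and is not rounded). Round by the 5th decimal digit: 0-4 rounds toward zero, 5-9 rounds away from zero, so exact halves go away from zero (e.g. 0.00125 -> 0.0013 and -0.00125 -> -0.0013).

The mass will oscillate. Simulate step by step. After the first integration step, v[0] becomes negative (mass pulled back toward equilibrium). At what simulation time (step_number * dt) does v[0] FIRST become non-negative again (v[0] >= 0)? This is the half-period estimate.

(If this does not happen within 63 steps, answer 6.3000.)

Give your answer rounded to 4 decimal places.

Step 0: x=[5.7000] v=[0.0000]
Step 1: x=[5.6505] v=[-0.4950]
Step 2: x=[5.5524] v=[-0.9809]
Step 3: x=[5.4075] v=[-1.4488]
Step 4: x=[5.2185] v=[-1.8902]
Step 5: x=[4.9888] v=[-2.2969]
Step 6: x=[4.7227] v=[-2.6615]
Step 7: x=[4.4250] v=[-2.9773]
Step 8: x=[4.1011] v=[-3.2386]
Step 9: x=[3.7571] v=[-3.4405]
Step 10: x=[3.3992] v=[-3.5793]
Step 11: x=[3.0340] v=[-3.6525]
Step 12: x=[2.6681] v=[-3.6587]
Step 13: x=[2.3083] v=[-3.5979]
Step 14: x=[1.9612] v=[-3.4711]
Step 15: x=[1.6331] v=[-3.2807]
Step 16: x=[1.3301] v=[-3.0301]
Step 17: x=[1.0577] v=[-2.7240]
Step 18: x=[0.8209] v=[-2.3679]
Step 19: x=[0.6241] v=[-1.9684]
Step 20: x=[0.4708] v=[-1.5328]
Step 21: x=[0.3639] v=[-1.0691]
Step 22: x=[0.3053] v=[-0.5858]
Step 23: x=[0.2961] v=[-0.0918]
Step 24: x=[0.3365] v=[0.4039]
First v>=0 after going negative at step 24, time=2.4000

Answer: 2.4000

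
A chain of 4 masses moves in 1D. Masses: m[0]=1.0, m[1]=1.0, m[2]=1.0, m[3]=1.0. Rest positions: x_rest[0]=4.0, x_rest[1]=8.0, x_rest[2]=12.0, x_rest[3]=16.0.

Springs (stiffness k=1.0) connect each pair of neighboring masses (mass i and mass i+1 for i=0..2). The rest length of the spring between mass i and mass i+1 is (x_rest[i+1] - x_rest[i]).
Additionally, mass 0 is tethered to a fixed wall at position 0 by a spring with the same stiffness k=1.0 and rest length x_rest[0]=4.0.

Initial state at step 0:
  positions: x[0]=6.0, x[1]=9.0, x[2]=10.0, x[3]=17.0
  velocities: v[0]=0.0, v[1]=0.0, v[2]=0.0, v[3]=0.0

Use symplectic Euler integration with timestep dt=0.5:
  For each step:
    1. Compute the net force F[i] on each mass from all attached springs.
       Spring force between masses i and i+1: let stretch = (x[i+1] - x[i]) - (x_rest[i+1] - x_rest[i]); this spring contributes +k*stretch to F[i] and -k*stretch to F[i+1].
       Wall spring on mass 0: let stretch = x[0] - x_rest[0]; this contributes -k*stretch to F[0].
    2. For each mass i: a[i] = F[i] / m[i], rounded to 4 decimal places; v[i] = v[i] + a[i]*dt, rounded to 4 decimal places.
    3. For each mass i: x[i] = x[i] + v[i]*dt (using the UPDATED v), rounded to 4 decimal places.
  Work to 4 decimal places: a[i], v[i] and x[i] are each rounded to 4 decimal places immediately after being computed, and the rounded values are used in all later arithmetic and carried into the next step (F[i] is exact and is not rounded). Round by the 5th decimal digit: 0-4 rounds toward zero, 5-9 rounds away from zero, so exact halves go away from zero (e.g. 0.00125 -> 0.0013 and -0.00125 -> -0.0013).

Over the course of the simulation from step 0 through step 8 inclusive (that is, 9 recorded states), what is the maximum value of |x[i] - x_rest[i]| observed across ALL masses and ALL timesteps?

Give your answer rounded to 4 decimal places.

Answer: 2.4688

Derivation:
Step 0: x=[6.0000 9.0000 10.0000 17.0000] v=[0.0000 0.0000 0.0000 0.0000]
Step 1: x=[5.2500 8.5000 11.5000 16.2500] v=[-1.5000 -1.0000 3.0000 -1.5000]
Step 2: x=[4.0000 7.9375 13.4375 15.3125] v=[-2.5000 -1.1250 3.8750 -1.8750]
Step 3: x=[2.7344 7.7656 14.4688 14.9063] v=[-2.5313 -0.3438 2.0625 -0.8125]
Step 4: x=[2.0430 8.0117 13.9336 15.3907] v=[-1.3829 0.4922 -1.0704 0.9688]
Step 5: x=[2.3330 8.2461 12.2822 16.5109] v=[0.5800 0.4688 -3.3028 2.2403]
Step 6: x=[3.5181 8.0113 10.6790 17.5739] v=[2.3701 -0.4697 -3.2065 2.1260]
Step 7: x=[4.9470 7.3201 10.1326 17.9132] v=[2.8577 -1.3825 -1.0929 0.6786]
Step 8: x=[5.7324 6.7387 10.8282 17.3074] v=[1.5708 -1.1628 1.3912 -1.2117]
Max displacement = 2.4688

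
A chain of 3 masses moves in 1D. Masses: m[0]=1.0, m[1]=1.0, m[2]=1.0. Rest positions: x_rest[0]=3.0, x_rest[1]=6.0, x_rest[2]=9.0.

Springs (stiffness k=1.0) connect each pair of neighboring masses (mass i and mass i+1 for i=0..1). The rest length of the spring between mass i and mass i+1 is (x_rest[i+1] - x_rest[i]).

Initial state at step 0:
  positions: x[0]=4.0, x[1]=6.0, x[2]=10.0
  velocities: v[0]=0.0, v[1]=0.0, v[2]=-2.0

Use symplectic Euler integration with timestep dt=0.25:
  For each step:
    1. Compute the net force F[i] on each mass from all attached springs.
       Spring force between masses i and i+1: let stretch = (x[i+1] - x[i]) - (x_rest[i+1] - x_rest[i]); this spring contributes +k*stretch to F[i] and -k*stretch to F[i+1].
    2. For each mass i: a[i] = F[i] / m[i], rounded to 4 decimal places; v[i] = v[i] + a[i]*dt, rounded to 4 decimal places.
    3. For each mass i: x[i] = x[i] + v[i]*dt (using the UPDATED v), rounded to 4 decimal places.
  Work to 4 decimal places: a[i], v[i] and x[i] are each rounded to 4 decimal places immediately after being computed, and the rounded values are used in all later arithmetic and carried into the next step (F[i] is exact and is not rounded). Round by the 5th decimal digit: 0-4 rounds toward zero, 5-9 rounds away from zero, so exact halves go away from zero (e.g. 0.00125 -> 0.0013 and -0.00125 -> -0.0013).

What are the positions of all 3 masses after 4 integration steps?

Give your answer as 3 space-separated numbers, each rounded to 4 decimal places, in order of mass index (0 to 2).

Answer: 3.5246 6.6500 7.8255

Derivation:
Step 0: x=[4.0000 6.0000 10.0000] v=[0.0000 0.0000 -2.0000]
Step 1: x=[3.9375 6.1250 9.4375] v=[-0.2500 0.5000 -2.2500]
Step 2: x=[3.8242 6.3203 8.8555] v=[-0.4531 0.7813 -2.3281]
Step 3: x=[3.6794 6.5181 8.3025] v=[-0.5791 0.7911 -2.2119]
Step 4: x=[3.5246 6.6500 7.8255] v=[-0.6194 0.5275 -1.9080]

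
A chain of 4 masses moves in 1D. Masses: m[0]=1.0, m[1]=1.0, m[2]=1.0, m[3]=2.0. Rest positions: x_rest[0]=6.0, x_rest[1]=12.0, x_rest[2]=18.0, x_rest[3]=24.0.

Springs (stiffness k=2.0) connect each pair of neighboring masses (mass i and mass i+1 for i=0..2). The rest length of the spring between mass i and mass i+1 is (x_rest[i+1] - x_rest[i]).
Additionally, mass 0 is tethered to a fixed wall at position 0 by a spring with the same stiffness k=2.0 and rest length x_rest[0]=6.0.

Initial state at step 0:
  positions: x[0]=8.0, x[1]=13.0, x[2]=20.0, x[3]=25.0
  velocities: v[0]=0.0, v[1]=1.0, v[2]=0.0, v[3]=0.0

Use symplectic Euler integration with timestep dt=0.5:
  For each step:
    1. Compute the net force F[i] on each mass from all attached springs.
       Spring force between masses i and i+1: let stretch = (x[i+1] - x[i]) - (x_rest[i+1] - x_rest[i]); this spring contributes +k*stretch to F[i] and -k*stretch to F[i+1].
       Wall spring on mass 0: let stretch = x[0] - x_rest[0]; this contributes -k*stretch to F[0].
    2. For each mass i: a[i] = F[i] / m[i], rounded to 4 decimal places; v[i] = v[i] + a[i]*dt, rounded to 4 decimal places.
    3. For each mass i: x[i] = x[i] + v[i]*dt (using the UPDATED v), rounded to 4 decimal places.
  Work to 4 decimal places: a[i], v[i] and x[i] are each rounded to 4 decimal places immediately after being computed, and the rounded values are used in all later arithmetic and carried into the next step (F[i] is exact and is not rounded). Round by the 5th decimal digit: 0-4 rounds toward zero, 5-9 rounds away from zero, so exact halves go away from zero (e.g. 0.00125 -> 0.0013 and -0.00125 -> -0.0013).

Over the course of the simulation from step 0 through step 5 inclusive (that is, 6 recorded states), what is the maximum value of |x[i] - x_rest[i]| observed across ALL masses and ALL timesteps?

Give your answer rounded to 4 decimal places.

Answer: 2.5000

Derivation:
Step 0: x=[8.0000 13.0000 20.0000 25.0000] v=[0.0000 1.0000 0.0000 0.0000]
Step 1: x=[6.5000 14.5000 19.0000 25.2500] v=[-3.0000 3.0000 -2.0000 0.5000]
Step 2: x=[5.7500 14.2500 18.8750 25.4375] v=[-1.5000 -0.5000 -0.2500 0.3750]
Step 3: x=[6.3750 12.0625 19.7188 25.4844] v=[1.2500 -4.3750 1.6875 0.0938]
Step 4: x=[6.6563 10.8594 19.6172 25.5899] v=[0.5625 -2.4062 -0.2032 0.2110]
Step 5: x=[5.7110 11.9337 18.1231 25.7023] v=[-1.8907 2.1485 -2.9883 0.2247]
Max displacement = 2.5000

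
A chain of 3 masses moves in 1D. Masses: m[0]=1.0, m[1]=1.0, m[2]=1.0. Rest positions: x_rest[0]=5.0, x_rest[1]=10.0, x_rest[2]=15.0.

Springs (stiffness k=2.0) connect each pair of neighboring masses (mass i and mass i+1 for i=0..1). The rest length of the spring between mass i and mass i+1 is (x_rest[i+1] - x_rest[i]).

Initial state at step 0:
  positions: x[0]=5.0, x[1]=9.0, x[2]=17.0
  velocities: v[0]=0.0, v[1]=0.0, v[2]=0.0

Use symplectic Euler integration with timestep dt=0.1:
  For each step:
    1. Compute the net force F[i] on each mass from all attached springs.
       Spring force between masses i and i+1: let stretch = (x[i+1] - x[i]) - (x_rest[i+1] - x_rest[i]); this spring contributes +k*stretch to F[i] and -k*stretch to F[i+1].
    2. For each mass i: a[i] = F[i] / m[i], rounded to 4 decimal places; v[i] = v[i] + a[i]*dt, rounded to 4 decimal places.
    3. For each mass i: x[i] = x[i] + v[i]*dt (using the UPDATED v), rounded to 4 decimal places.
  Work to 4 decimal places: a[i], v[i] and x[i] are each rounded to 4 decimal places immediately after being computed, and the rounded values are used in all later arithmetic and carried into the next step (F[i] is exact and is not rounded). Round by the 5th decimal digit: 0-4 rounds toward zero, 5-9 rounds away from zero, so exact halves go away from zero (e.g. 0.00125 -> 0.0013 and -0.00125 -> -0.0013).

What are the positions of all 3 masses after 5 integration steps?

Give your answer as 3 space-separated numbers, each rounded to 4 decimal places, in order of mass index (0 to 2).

Answer: 4.7663 10.0399 16.1939

Derivation:
Step 0: x=[5.0000 9.0000 17.0000] v=[0.0000 0.0000 0.0000]
Step 1: x=[4.9800 9.0800 16.9400] v=[-0.2000 0.8000 -0.6000]
Step 2: x=[4.9420 9.2352 16.8228] v=[-0.3800 1.5520 -1.1720]
Step 3: x=[4.8899 9.4563 16.6539] v=[-0.5214 2.2109 -1.6895]
Step 4: x=[4.8291 9.7300 16.4410] v=[-0.6081 2.7371 -2.1290]
Step 5: x=[4.7663 10.0399 16.1939] v=[-0.6279 3.0991 -2.4712]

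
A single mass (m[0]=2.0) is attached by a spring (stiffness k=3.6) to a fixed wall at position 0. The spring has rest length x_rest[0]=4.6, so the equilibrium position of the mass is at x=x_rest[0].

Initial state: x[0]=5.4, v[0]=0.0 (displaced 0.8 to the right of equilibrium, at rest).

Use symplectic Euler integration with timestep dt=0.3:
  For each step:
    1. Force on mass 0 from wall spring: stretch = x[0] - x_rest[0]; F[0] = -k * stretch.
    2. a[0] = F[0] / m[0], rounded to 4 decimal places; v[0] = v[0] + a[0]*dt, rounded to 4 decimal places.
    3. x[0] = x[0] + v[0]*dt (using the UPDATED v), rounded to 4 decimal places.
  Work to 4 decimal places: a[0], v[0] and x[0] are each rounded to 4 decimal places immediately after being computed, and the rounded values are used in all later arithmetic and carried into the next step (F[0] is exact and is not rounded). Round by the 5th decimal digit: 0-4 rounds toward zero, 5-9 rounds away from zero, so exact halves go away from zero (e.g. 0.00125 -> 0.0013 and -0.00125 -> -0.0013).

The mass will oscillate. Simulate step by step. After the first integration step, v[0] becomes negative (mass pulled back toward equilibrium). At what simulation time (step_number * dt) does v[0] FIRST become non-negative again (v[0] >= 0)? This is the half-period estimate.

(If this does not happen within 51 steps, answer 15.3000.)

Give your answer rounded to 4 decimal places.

Answer: 2.4000

Derivation:
Step 0: x=[5.4000] v=[0.0000]
Step 1: x=[5.2704] v=[-0.4320]
Step 2: x=[5.0322] v=[-0.7940]
Step 3: x=[4.7240] v=[-1.0274]
Step 4: x=[4.3957] v=[-1.0944]
Step 5: x=[4.1005] v=[-0.9841]
Step 6: x=[3.8862] v=[-0.7144]
Step 7: x=[3.7875] v=[-0.3290]
Step 8: x=[3.8204] v=[0.1098]
First v>=0 after going negative at step 8, time=2.4000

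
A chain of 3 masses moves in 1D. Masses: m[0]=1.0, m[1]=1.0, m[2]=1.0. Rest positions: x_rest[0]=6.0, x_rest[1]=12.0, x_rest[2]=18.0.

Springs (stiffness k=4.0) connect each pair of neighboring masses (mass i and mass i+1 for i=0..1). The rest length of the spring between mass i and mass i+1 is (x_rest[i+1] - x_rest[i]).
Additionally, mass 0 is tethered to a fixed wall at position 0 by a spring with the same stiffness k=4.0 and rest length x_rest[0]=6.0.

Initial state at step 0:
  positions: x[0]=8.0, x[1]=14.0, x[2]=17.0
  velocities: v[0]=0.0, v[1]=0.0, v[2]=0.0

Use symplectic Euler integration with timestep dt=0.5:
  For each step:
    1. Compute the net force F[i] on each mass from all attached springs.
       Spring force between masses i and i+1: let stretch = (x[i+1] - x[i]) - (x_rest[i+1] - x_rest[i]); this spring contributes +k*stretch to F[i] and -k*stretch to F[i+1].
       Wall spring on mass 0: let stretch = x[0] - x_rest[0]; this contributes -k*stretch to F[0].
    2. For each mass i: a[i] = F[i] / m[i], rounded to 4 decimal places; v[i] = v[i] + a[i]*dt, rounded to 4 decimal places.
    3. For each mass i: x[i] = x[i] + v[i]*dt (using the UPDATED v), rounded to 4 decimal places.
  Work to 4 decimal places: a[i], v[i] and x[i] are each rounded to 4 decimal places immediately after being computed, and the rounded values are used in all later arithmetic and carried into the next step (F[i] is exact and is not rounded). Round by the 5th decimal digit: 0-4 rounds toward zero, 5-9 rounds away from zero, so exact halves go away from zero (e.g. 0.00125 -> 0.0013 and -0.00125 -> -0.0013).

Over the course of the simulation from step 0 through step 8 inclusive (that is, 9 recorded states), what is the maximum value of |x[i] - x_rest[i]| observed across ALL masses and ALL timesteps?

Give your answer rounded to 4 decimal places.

Answer: 3.0000

Derivation:
Step 0: x=[8.0000 14.0000 17.0000] v=[0.0000 0.0000 0.0000]
Step 1: x=[6.0000 11.0000 20.0000] v=[-4.0000 -6.0000 6.0000]
Step 2: x=[3.0000 12.0000 20.0000] v=[-6.0000 2.0000 0.0000]
Step 3: x=[6.0000 12.0000 18.0000] v=[6.0000 0.0000 -4.0000]
Step 4: x=[9.0000 12.0000 16.0000] v=[6.0000 0.0000 -4.0000]
Step 5: x=[6.0000 13.0000 16.0000] v=[-6.0000 2.0000 0.0000]
Step 6: x=[4.0000 10.0000 19.0000] v=[-4.0000 -6.0000 6.0000]
Step 7: x=[4.0000 10.0000 19.0000] v=[0.0000 0.0000 0.0000]
Step 8: x=[6.0000 13.0000 16.0000] v=[4.0000 6.0000 -6.0000]
Max displacement = 3.0000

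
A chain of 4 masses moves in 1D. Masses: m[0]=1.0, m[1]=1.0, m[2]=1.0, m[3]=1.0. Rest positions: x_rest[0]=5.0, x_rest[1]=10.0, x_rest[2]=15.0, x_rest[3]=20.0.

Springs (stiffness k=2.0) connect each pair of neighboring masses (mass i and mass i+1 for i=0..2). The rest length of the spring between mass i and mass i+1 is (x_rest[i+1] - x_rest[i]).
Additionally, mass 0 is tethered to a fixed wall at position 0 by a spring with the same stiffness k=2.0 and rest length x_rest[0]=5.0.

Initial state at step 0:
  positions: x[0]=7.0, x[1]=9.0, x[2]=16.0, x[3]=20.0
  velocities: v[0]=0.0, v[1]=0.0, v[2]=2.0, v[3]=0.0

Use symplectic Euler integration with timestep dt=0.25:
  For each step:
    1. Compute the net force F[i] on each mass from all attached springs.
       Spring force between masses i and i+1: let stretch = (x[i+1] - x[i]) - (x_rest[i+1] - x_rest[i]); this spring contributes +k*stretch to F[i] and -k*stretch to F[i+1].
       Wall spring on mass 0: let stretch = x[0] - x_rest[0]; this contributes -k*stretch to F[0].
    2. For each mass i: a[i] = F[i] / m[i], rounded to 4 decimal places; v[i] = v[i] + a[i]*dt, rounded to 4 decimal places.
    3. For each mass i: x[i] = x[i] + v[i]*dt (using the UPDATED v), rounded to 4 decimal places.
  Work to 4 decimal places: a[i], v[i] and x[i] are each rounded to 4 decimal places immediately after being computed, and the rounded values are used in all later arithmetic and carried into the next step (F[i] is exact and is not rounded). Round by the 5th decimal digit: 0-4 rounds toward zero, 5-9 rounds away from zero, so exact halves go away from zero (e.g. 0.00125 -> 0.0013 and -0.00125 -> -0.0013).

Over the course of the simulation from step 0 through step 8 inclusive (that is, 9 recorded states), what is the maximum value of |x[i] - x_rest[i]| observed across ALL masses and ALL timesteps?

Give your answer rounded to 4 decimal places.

Answer: 2.2911

Derivation:
Step 0: x=[7.0000 9.0000 16.0000 20.0000] v=[0.0000 0.0000 2.0000 0.0000]
Step 1: x=[6.3750 9.6250 16.1250 20.1250] v=[-2.5000 2.5000 0.5000 0.5000]
Step 2: x=[5.3594 10.6563 15.9375 20.3750] v=[-4.0625 4.1250 -0.7500 1.0000]
Step 3: x=[4.3360 11.6856 15.6445 20.6953] v=[-4.0938 4.1172 -1.1719 1.2813]
Step 4: x=[3.6893 12.2911 15.4880 21.0093] v=[-2.5870 2.4219 -0.6260 1.2559]
Step 5: x=[3.6566 12.2210 15.6221 21.2581] v=[-0.1308 -0.2806 0.5362 0.9953]
Step 6: x=[4.2374 11.5054 16.0355 21.4274] v=[2.3231 -2.8623 1.6537 0.6773]
Step 7: x=[5.1970 10.4476 16.5567 21.5478] v=[3.8384 -4.2313 2.0846 0.4814]
Step 8: x=[6.1633 9.4971 16.9381 21.6693] v=[3.8652 -3.8021 1.5256 0.4859]
Max displacement = 2.2911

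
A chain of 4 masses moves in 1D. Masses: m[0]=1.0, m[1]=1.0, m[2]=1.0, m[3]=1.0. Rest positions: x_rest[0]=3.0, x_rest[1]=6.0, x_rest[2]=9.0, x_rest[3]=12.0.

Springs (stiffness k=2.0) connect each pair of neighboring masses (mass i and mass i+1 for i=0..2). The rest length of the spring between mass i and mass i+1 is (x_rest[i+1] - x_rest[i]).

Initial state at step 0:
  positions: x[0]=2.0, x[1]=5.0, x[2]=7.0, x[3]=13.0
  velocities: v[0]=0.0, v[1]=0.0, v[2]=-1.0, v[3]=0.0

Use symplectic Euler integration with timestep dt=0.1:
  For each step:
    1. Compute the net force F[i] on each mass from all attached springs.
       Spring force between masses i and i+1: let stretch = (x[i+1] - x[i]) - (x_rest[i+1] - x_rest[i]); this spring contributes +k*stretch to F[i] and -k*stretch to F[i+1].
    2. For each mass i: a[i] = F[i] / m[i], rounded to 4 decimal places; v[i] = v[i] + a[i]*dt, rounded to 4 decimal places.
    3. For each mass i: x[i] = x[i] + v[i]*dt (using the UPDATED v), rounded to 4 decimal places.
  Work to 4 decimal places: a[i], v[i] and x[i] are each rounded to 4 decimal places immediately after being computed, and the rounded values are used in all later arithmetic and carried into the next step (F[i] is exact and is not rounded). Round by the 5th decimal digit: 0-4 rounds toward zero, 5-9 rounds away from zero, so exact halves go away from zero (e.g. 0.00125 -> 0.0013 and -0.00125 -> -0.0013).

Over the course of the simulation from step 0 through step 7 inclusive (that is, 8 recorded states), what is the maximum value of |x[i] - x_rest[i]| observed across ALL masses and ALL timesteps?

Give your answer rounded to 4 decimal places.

Step 0: x=[2.0000 5.0000 7.0000 13.0000] v=[0.0000 0.0000 -1.0000 0.0000]
Step 1: x=[2.0000 4.9800 6.9800 12.9400] v=[0.0000 -0.2000 -0.2000 -0.6000]
Step 2: x=[1.9996 4.9404 7.0392 12.8208] v=[-0.0040 -0.3960 0.5920 -1.1920]
Step 3: x=[1.9980 4.8840 7.1721 12.6460] v=[-0.0158 -0.5644 1.3286 -1.7483]
Step 4: x=[1.9941 4.8156 7.3687 12.4217] v=[-0.0386 -0.6840 1.9658 -2.2431]
Step 5: x=[1.9867 4.7418 7.6153 12.1563] v=[-0.0743 -0.7377 2.4658 -2.6537]
Step 6: x=[1.9744 4.6704 7.8952 11.8601] v=[-0.1233 -0.7140 2.7993 -2.9619]
Step 7: x=[1.9560 4.6096 8.1899 11.5446] v=[-0.1841 -0.6082 2.9473 -3.1549]
Max displacement = 2.0200

Answer: 2.0200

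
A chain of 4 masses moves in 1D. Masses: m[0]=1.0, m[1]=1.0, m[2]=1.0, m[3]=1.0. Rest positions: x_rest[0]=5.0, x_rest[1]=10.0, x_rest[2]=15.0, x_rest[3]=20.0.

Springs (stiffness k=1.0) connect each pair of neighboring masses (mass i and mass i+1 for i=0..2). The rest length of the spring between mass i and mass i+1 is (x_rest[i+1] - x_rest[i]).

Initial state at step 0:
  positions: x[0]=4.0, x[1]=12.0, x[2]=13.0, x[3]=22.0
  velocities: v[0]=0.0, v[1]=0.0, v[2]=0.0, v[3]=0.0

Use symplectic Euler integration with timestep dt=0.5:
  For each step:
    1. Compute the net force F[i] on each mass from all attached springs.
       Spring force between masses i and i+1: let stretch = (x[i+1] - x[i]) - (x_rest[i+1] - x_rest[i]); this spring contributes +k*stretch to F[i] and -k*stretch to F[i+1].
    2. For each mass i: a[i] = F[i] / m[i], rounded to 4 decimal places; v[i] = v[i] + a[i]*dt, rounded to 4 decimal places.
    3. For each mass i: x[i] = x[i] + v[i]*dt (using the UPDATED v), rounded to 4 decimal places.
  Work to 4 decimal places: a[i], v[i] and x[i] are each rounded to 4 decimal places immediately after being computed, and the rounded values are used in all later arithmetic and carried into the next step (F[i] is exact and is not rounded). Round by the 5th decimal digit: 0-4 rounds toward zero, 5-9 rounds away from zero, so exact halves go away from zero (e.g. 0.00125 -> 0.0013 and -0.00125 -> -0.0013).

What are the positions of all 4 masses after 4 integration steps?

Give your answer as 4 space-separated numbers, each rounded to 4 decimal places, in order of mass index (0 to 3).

Step 0: x=[4.0000 12.0000 13.0000 22.0000] v=[0.0000 0.0000 0.0000 0.0000]
Step 1: x=[4.7500 10.2500 15.0000 21.0000] v=[1.5000 -3.5000 4.0000 -2.0000]
Step 2: x=[5.6250 8.3125 17.3125 19.7500] v=[1.7500 -3.8750 4.6250 -2.5000]
Step 3: x=[5.9219 7.9531 17.9844 19.1406] v=[0.5938 -0.7188 1.3438 -1.2188]
Step 4: x=[5.4766 9.5938 16.4375 19.4922] v=[-0.8906 3.2813 -3.0938 0.7031]

Answer: 5.4766 9.5938 16.4375 19.4922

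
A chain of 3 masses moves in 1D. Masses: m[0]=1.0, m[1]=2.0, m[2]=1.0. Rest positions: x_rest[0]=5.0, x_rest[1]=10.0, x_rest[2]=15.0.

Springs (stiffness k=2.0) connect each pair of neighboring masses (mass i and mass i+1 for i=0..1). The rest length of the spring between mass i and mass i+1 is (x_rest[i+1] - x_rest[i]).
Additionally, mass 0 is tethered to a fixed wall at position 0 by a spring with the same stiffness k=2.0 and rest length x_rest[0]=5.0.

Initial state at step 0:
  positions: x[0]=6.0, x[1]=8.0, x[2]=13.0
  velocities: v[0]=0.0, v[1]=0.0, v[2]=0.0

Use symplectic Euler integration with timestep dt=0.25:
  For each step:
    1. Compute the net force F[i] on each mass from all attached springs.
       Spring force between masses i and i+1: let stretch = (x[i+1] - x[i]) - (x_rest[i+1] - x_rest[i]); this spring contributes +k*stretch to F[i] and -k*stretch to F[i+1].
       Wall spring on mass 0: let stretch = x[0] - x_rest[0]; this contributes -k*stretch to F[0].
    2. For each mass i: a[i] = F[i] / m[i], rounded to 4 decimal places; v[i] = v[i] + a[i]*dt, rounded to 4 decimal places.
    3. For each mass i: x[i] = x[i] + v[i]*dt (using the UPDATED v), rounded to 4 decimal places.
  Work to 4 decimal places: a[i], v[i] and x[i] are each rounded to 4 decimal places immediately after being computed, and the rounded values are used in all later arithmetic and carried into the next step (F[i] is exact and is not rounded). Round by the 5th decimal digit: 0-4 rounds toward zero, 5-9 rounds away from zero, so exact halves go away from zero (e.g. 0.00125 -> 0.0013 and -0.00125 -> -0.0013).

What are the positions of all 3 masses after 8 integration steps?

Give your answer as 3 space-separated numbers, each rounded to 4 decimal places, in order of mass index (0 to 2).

Step 0: x=[6.0000 8.0000 13.0000] v=[0.0000 0.0000 0.0000]
Step 1: x=[5.5000 8.1875 13.0000] v=[-2.0000 0.7500 0.0000]
Step 2: x=[4.6484 8.5078 13.0235] v=[-3.4063 1.2813 0.0938]
Step 3: x=[3.6982 8.8692 13.1075] v=[-3.8008 1.4454 0.3360]
Step 4: x=[2.9321 9.1723 13.2867] v=[-3.0644 1.2122 0.7169]
Step 5: x=[2.5795 9.3425 13.5766] v=[-1.4104 0.6808 1.1597]
Step 6: x=[2.7499 9.3547 13.9623] v=[0.6814 0.0486 1.5427]
Step 7: x=[3.4021 9.2420 14.3970] v=[2.6089 -0.4507 1.7389]
Step 8: x=[4.3591 9.0865 14.8124] v=[3.8278 -0.6219 1.6614]

Answer: 4.3591 9.0865 14.8124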